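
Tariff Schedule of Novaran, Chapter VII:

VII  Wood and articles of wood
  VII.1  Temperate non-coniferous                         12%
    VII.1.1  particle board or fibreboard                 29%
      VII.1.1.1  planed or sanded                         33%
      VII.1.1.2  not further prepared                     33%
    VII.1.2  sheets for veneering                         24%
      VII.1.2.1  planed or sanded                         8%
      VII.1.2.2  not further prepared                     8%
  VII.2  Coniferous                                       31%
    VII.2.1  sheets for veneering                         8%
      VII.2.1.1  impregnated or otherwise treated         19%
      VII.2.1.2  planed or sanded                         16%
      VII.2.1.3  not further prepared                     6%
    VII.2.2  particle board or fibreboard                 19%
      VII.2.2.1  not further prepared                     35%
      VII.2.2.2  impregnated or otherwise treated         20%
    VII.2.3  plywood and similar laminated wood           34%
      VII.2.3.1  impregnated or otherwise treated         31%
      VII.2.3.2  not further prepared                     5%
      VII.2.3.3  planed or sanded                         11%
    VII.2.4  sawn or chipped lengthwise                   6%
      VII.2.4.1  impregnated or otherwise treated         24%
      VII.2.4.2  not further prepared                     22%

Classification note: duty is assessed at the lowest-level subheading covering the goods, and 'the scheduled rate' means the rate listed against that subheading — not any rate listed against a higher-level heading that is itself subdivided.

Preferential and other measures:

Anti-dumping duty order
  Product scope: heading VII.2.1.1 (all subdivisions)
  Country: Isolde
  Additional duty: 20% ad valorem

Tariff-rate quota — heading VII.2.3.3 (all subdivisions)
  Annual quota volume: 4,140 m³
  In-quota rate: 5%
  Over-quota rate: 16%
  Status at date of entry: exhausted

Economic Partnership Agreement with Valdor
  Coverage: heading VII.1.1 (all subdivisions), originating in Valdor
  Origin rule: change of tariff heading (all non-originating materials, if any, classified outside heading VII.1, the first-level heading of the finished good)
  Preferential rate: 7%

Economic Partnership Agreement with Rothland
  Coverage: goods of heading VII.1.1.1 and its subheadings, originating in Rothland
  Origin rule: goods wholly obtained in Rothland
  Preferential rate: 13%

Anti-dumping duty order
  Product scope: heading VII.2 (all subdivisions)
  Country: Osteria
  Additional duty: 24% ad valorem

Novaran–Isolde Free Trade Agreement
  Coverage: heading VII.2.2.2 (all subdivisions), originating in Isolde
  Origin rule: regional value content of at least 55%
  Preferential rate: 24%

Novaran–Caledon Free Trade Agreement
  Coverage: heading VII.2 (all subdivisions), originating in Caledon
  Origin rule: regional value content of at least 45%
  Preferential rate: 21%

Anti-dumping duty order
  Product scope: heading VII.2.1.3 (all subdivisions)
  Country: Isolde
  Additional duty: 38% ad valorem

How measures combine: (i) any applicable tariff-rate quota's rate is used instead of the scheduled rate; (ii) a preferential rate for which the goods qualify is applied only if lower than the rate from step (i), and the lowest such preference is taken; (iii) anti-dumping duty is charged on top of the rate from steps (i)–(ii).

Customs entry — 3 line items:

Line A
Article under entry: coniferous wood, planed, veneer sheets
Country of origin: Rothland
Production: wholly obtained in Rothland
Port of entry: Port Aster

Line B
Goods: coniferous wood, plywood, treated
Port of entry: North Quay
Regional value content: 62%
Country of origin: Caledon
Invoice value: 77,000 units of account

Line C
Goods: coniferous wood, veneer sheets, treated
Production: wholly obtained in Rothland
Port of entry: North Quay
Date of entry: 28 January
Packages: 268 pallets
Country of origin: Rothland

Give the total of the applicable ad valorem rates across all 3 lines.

56%

Line A: coniferous → VII.2; veneer sheets → VII.2.1; planed → VII.2.1.2. Scheduled 16%. Rothland agreement on VII.1.1.1: VII.2.1.2 not covered. → 16%.
Line B: coniferous → VII.2; plywood → VII.2.3; treated → VII.2.3.1. Scheduled 31%. Caledon agreement on VII.2: RVC ≥ 45% → 21% available; preferential 21%. → 21%.
Line C: coniferous → VII.2; veneer sheets → VII.2.1; treated → VII.2.1.1. Scheduled 19%. Rothland agreement on VII.1.1.1: VII.2.1.1 not covered. → 19%.
Sum: 16% + 21% + 19% = 56%.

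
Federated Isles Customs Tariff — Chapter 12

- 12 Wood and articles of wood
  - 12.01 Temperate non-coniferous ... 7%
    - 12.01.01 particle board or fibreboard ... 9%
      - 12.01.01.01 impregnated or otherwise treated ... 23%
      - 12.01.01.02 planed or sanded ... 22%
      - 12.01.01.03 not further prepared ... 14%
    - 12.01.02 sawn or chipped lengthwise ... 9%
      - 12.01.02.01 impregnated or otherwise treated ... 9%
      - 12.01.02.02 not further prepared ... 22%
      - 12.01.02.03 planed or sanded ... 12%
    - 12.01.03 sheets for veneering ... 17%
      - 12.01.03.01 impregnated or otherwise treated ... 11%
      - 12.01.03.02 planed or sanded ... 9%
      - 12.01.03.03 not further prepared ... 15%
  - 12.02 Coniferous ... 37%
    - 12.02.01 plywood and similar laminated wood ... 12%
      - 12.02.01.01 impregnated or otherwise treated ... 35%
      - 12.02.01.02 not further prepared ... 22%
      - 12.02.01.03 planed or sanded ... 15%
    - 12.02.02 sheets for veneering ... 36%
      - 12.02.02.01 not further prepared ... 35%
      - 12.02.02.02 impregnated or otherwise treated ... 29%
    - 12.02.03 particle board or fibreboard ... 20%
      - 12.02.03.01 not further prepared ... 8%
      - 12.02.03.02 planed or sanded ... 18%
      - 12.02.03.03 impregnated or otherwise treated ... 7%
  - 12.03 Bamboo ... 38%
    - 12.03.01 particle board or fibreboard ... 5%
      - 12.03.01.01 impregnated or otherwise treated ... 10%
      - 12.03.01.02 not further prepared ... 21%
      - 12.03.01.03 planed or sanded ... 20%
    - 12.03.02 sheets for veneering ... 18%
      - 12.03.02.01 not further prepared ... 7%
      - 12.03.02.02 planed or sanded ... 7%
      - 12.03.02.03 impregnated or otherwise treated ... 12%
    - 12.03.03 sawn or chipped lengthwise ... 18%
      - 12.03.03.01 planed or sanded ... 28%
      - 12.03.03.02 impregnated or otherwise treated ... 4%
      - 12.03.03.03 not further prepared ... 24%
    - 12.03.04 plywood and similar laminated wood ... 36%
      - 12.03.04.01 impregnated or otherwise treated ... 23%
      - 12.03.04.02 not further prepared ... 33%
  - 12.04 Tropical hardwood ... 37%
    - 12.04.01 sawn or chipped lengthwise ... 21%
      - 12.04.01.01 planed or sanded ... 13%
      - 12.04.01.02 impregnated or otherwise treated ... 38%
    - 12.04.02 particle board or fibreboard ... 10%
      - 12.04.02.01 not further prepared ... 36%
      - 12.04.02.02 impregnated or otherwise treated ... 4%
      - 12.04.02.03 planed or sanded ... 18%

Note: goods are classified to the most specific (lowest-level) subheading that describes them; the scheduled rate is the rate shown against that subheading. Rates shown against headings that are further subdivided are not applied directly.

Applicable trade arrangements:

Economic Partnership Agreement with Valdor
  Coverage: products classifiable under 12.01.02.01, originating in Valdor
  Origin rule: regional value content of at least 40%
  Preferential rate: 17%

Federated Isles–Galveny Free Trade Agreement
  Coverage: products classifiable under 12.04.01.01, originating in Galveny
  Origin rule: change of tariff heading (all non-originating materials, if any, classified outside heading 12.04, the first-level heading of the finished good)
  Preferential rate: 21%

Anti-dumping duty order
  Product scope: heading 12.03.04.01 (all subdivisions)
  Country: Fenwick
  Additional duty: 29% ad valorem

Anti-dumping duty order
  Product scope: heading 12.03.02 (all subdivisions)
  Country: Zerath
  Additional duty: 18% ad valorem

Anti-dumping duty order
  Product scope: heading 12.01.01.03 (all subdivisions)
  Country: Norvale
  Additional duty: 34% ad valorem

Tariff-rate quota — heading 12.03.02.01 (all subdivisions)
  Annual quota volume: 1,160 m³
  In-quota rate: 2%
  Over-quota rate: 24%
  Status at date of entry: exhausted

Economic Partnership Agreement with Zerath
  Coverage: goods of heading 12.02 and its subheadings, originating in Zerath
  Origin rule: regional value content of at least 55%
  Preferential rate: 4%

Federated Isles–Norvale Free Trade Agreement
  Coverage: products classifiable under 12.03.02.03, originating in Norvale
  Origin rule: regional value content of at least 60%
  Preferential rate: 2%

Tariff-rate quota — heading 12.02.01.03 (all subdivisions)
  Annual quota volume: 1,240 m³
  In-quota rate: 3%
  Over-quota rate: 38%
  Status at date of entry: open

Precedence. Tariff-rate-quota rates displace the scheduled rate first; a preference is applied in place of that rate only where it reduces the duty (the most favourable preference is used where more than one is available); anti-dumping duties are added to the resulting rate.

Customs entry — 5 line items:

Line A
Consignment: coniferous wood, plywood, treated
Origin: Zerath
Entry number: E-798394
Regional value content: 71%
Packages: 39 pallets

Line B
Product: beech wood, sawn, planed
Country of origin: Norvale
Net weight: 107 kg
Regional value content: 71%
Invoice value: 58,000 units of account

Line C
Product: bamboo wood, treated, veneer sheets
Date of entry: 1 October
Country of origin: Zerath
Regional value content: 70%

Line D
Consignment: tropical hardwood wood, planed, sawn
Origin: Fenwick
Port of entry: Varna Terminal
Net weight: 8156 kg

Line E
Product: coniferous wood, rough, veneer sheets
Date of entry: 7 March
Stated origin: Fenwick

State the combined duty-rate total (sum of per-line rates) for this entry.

Line A: coniferous → 12.02; plywood → 12.02.01; treated → 12.02.01.01. Scheduled 35%. Zerath agreement on 12.02: RVC ≥ 55% → 4% available; preferential 4%. → 4%.
Line B: beech → 12.01; sawn → 12.01.02; planed → 12.01.02.03. Scheduled 12%. Norvale agreement on 12.03.02.03: 12.01.02.03 not covered. → 12%.
Line C: bamboo → 12.03; veneer sheets → 12.03.02; treated → 12.03.02.03. Scheduled 12%. Zerath agreement on 12.02: 12.03.02.03 not covered; anti-dumping (Zerath, 12.03.02): +18%; total 12% + 18% = 30%. → 30%.
Line D: tropical hardwood → 12.04; sawn → 12.04.01; planed → 12.04.01.01. Scheduled 13%. No special measure applies. → 13%.
Line E: coniferous → 12.02; veneer sheets → 12.02.02; rough → 12.02.02.01. Scheduled 35%. No special measure applies. → 35%.
Sum: 4% + 12% + 30% + 13% + 35% = 94%.

94%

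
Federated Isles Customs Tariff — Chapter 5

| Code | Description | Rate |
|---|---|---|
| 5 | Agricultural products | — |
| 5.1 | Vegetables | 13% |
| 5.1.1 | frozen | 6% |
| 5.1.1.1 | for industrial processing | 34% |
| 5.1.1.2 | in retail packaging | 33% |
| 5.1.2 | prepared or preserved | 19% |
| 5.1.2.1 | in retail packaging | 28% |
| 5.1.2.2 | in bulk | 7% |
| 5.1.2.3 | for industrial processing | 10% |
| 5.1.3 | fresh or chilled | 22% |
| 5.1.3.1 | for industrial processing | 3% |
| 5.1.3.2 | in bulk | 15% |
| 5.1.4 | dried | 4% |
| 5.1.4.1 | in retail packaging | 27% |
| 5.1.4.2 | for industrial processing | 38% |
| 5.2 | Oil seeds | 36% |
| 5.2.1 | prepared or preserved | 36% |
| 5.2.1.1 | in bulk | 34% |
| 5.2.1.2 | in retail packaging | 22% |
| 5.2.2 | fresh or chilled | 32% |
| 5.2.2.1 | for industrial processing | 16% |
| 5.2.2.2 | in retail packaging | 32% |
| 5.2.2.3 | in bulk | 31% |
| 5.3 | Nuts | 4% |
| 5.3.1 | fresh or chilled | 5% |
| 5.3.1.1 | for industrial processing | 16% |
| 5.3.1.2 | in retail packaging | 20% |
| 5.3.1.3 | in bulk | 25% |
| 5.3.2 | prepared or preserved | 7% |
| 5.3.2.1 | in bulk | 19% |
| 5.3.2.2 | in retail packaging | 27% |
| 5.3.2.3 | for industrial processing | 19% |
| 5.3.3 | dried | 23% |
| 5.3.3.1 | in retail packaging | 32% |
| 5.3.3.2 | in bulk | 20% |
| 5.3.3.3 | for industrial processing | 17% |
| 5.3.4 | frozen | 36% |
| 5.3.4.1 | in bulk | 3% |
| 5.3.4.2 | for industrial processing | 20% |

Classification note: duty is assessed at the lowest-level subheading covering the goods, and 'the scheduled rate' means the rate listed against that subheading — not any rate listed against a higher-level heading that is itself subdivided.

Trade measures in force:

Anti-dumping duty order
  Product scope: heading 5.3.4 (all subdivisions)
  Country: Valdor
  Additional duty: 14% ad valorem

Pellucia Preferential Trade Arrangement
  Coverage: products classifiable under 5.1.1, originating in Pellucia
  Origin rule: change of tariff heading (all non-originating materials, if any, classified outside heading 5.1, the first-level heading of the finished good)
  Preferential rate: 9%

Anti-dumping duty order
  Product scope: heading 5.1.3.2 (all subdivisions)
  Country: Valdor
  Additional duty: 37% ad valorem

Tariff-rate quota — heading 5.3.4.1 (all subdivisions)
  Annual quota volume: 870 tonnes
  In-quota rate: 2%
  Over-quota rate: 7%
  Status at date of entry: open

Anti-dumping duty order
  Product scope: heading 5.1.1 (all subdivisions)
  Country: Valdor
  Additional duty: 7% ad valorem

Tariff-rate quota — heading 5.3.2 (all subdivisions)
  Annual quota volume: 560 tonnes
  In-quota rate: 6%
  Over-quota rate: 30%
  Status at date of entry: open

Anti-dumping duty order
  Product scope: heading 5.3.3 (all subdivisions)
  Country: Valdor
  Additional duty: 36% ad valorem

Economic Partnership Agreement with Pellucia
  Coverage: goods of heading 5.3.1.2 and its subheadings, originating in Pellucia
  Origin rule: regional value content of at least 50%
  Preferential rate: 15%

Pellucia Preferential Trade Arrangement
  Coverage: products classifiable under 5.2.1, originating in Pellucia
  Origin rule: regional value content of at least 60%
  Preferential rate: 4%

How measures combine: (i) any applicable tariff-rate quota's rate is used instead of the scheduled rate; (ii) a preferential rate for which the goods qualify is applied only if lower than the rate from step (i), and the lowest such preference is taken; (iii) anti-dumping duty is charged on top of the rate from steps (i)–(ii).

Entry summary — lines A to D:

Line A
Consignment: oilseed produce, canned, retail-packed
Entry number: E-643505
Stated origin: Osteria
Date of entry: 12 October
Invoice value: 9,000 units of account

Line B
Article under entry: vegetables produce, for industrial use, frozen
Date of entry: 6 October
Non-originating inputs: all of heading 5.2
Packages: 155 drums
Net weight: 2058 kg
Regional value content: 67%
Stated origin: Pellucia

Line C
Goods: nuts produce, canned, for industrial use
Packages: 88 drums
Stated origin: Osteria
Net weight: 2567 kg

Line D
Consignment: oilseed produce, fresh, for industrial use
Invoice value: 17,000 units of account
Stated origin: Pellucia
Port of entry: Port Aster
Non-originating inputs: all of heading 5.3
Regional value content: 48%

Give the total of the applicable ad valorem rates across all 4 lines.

Line A: oilseed → 5.2; canned → 5.2.1; retail-packed → 5.2.1.2. Scheduled 22%. No special measure applies. → 22%.
Line B: vegetables → 5.1; frozen → 5.1.1; for industrial use → 5.1.1.1. Scheduled 34%. Pellucia agreement on 5.1.1: CTH met → 9% available; Pellucia agreement on 5.3.1.2: 5.1.1.1 not covered; Pellucia agreement on 5.2.1: 5.1.1.1 not covered; preferential 9%. → 9%.
Line C: nuts → 5.3; canned → 5.3.2; for industrial use → 5.3.2.3. Scheduled 19%. quota on 5.3.2 open → in-quota 6%. → 6%.
Line D: oilseed → 5.2; fresh → 5.2.2; for industrial use → 5.2.2.1. Scheduled 16%. Pellucia agreement on 5.1.1: 5.2.2.1 not covered; Pellucia agreement on 5.3.1.2: 5.2.2.1 not covered; Pellucia agreement on 5.2.1: 5.2.2.1 not covered. → 16%.
Sum: 22% + 9% + 6% + 16% = 53%.

53%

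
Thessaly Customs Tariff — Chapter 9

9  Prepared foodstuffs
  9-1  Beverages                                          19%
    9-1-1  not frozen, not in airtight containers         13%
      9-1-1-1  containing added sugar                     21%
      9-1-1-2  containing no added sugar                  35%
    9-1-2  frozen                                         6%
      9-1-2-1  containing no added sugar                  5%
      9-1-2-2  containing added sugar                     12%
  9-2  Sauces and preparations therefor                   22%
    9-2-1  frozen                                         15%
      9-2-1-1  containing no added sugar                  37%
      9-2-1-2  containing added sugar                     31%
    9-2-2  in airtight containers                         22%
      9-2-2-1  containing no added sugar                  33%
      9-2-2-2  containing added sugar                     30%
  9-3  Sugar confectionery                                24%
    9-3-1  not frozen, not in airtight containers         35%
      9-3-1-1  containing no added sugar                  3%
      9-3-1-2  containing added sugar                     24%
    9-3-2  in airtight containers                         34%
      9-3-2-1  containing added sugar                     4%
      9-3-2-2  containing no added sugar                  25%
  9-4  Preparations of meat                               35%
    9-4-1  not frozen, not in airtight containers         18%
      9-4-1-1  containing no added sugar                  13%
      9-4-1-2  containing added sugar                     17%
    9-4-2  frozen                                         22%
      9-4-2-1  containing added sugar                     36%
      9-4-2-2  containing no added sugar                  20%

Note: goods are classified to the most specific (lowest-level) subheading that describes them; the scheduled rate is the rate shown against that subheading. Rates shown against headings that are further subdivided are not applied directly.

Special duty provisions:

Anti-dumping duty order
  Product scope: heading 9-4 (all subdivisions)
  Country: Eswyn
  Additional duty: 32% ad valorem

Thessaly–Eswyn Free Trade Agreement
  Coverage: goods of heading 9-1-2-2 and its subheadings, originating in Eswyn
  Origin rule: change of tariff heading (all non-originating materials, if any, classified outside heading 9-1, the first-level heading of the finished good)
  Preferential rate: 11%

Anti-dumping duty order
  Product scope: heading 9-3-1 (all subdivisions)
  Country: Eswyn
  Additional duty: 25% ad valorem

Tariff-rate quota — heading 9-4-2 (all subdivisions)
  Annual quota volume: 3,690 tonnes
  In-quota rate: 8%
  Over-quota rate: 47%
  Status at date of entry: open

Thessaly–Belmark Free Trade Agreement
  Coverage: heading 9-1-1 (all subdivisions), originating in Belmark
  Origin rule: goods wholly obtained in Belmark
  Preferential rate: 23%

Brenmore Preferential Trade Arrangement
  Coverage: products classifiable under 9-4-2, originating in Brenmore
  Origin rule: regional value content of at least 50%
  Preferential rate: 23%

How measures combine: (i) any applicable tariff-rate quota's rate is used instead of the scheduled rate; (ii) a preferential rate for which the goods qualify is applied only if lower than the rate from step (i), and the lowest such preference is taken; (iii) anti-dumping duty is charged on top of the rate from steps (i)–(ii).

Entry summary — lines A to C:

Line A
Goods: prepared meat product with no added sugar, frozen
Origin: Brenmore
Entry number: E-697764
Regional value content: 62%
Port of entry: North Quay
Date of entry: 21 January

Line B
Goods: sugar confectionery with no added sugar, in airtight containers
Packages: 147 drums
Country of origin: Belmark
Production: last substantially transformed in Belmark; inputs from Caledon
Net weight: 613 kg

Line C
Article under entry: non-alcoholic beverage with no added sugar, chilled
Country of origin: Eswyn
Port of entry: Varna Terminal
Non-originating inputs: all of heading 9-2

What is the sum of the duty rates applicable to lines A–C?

Line A: prepared meat product → 9-4; frozen → 9-4-2; with no added sugar → 9-4-2-2. Scheduled 20%. quota on 9-4-2 open → in-quota 8%; Brenmore agreement on 9-4-2: RVC ≥ 50% → 23% available; preference 23% not lower than 8% → no reduction. → 8%.
Line B: sugar confectionery → 9-3; in airtight containers → 9-3-2; with no added sugar → 9-3-2-2. Scheduled 25%. Belmark agreement on 9-1-1: 9-3-2-2 not covered. → 25%.
Line C: non-alcoholic beverage → 9-1; chilled → 9-1-1; with no added sugar → 9-1-1-2. Scheduled 35%. Eswyn agreement on 9-1-2-2: 9-1-1-2 not covered. → 35%.
Sum: 8% + 25% + 35% = 68%.

68%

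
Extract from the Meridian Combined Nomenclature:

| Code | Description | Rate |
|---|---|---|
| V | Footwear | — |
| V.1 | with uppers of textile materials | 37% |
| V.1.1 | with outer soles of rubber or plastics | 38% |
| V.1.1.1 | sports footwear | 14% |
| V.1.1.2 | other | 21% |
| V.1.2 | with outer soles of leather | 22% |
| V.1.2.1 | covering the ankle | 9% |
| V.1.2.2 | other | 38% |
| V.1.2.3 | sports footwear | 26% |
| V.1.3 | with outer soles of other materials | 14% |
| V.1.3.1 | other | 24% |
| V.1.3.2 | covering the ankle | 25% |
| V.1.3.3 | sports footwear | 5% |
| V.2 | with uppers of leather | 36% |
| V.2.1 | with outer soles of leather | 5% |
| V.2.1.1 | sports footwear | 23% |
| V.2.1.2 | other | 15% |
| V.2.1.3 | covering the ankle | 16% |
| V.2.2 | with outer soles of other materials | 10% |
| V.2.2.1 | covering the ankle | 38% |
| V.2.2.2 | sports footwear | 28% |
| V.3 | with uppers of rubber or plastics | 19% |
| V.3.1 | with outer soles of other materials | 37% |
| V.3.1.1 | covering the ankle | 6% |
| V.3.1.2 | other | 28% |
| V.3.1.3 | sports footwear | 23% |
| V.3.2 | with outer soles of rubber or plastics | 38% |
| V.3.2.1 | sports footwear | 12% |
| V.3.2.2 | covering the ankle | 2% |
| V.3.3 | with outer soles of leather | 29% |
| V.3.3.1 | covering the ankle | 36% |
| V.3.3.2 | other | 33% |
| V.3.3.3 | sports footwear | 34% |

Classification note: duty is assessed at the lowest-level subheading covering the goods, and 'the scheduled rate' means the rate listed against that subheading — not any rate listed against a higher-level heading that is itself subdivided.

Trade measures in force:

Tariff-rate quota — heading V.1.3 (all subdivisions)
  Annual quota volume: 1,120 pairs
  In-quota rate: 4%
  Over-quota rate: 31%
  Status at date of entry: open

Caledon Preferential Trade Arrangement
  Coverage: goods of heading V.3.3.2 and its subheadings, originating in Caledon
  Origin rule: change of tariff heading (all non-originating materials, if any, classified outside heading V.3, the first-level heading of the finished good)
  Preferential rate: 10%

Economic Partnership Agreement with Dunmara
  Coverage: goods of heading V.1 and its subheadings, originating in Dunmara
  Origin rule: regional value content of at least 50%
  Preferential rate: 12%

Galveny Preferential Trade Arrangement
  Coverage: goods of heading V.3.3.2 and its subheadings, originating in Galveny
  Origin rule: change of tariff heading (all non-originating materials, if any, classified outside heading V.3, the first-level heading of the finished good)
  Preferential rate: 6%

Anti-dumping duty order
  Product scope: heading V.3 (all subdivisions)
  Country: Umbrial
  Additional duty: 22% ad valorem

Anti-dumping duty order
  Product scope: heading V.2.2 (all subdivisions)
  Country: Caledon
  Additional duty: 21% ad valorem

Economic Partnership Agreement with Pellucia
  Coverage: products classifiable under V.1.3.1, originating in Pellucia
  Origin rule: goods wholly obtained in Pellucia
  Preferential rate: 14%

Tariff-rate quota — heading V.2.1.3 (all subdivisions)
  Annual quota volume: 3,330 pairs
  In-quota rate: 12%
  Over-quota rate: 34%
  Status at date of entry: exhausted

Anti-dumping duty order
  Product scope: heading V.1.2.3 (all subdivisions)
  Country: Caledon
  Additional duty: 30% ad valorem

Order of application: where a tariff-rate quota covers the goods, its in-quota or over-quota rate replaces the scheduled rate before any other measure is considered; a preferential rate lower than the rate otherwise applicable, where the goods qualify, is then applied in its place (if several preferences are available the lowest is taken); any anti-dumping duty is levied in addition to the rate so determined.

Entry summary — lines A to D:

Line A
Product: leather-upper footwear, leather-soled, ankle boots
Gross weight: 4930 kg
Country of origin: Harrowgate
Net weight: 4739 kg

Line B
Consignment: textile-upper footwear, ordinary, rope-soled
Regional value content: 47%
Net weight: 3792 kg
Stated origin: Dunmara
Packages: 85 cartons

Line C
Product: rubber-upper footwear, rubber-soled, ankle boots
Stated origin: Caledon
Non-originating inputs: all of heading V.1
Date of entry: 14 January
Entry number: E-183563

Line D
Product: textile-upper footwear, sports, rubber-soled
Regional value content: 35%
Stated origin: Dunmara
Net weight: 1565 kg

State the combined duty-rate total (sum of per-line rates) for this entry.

54%

Line A: leather-upper → V.2; leather-soled → V.2.1; ankle boots → V.2.1.3. Scheduled 16%. quota on V.2.1.3 exhausted → over-quota 34%. → 34%.
Line B: textile-upper → V.1; rope-soled → V.1.3; ordinary → V.1.3.1. Scheduled 24%. quota on V.1.3 open → in-quota 4%; Dunmara agreement on V.1: RVC < 50%. → 4%.
Line C: rubber-upper → V.3; rubber-soled → V.3.2; ankle boots → V.3.2.2. Scheduled 2%. Caledon agreement on V.3.3.2: V.3.2.2 not covered. → 2%.
Line D: textile-upper → V.1; rubber-soled → V.1.1; sports → V.1.1.1. Scheduled 14%. Dunmara agreement on V.1: RVC < 50%. → 14%.
Sum: 34% + 4% + 2% + 14% = 54%.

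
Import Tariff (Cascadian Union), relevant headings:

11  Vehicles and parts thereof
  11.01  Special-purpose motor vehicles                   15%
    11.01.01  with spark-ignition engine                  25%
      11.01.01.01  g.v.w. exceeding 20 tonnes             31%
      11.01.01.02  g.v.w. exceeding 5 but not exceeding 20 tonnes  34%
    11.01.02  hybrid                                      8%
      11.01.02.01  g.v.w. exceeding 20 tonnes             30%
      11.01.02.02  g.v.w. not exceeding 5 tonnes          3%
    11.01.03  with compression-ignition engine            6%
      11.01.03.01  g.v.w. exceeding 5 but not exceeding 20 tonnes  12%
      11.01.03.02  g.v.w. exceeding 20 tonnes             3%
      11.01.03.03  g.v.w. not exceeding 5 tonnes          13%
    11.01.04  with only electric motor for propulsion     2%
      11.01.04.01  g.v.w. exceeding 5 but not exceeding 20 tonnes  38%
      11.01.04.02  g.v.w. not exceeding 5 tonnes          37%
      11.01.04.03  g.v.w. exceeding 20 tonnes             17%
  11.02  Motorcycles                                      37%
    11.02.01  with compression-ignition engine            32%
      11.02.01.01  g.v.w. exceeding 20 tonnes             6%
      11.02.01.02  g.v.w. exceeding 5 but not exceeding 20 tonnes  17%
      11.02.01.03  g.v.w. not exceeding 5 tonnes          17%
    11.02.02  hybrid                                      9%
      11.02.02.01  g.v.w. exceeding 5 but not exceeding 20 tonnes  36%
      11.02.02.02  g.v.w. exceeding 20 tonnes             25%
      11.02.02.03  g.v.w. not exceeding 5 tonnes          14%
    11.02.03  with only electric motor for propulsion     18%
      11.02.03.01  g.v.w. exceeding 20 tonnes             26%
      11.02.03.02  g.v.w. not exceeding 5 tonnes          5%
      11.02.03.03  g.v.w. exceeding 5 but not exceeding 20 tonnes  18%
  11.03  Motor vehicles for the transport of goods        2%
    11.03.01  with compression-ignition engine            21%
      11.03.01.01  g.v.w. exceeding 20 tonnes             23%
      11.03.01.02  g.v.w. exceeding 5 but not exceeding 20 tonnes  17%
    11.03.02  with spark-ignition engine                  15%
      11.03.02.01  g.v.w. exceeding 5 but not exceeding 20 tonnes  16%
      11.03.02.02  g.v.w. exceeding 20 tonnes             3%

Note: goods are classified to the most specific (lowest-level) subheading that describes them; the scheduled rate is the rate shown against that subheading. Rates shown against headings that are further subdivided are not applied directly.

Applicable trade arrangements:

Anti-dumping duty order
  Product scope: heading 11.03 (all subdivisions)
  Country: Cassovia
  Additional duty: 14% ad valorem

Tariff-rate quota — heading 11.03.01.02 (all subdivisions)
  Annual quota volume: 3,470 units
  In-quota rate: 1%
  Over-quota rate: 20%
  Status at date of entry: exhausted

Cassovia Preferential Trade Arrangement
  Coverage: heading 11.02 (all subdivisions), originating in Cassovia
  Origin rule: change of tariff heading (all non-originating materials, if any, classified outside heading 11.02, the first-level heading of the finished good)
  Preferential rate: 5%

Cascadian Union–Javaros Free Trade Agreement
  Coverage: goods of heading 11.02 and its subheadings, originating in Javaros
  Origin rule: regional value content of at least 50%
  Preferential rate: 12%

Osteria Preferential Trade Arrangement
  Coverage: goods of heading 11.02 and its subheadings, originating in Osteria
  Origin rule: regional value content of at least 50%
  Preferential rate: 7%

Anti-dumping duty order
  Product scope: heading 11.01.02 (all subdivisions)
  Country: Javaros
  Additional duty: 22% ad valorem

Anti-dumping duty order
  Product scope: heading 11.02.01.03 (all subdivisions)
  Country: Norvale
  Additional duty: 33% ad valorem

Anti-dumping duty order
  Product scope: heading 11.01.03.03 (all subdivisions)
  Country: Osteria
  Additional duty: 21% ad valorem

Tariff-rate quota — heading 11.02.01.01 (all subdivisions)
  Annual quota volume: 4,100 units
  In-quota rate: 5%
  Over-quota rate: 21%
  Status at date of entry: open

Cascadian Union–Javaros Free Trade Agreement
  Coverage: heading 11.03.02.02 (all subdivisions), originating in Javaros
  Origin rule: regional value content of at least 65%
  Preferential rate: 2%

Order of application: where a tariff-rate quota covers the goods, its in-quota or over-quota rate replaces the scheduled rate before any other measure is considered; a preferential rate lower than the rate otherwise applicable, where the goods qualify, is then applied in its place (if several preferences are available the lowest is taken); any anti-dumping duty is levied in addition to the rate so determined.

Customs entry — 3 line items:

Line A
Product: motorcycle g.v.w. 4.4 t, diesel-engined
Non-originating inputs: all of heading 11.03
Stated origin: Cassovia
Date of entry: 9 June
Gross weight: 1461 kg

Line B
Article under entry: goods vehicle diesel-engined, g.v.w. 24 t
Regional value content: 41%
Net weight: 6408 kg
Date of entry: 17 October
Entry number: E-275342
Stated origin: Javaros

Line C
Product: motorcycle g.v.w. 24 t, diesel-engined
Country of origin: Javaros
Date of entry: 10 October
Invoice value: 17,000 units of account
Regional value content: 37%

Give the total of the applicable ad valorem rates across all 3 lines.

Line A: motorcycle → 11.02; diesel-engined → 11.02.01; g.v.w. 4.4 t → 11.02.01.03. Scheduled 17%. Cassovia agreement on 11.02: CTH met → 5% available; preferential 5%. → 5%.
Line B: goods vehicle → 11.03; diesel-engined → 11.03.01; g.v.w. 24 t → 11.03.01.01. Scheduled 23%. Javaros agreement on 11.02: 11.03.01.01 not covered; Javaros agreement on 11.03.02.02: 11.03.01.01 not covered. → 23%.
Line C: motorcycle → 11.02; diesel-engined → 11.02.01; g.v.w. 24 t → 11.02.01.01. Scheduled 6%. quota on 11.02.01.01 open → in-quota 5%; Javaros agreement on 11.02: RVC < 50%; Javaros agreement on 11.03.02.02: 11.02.01.01 not covered. → 5%.
Sum: 5% + 23% + 5% = 33%.

33%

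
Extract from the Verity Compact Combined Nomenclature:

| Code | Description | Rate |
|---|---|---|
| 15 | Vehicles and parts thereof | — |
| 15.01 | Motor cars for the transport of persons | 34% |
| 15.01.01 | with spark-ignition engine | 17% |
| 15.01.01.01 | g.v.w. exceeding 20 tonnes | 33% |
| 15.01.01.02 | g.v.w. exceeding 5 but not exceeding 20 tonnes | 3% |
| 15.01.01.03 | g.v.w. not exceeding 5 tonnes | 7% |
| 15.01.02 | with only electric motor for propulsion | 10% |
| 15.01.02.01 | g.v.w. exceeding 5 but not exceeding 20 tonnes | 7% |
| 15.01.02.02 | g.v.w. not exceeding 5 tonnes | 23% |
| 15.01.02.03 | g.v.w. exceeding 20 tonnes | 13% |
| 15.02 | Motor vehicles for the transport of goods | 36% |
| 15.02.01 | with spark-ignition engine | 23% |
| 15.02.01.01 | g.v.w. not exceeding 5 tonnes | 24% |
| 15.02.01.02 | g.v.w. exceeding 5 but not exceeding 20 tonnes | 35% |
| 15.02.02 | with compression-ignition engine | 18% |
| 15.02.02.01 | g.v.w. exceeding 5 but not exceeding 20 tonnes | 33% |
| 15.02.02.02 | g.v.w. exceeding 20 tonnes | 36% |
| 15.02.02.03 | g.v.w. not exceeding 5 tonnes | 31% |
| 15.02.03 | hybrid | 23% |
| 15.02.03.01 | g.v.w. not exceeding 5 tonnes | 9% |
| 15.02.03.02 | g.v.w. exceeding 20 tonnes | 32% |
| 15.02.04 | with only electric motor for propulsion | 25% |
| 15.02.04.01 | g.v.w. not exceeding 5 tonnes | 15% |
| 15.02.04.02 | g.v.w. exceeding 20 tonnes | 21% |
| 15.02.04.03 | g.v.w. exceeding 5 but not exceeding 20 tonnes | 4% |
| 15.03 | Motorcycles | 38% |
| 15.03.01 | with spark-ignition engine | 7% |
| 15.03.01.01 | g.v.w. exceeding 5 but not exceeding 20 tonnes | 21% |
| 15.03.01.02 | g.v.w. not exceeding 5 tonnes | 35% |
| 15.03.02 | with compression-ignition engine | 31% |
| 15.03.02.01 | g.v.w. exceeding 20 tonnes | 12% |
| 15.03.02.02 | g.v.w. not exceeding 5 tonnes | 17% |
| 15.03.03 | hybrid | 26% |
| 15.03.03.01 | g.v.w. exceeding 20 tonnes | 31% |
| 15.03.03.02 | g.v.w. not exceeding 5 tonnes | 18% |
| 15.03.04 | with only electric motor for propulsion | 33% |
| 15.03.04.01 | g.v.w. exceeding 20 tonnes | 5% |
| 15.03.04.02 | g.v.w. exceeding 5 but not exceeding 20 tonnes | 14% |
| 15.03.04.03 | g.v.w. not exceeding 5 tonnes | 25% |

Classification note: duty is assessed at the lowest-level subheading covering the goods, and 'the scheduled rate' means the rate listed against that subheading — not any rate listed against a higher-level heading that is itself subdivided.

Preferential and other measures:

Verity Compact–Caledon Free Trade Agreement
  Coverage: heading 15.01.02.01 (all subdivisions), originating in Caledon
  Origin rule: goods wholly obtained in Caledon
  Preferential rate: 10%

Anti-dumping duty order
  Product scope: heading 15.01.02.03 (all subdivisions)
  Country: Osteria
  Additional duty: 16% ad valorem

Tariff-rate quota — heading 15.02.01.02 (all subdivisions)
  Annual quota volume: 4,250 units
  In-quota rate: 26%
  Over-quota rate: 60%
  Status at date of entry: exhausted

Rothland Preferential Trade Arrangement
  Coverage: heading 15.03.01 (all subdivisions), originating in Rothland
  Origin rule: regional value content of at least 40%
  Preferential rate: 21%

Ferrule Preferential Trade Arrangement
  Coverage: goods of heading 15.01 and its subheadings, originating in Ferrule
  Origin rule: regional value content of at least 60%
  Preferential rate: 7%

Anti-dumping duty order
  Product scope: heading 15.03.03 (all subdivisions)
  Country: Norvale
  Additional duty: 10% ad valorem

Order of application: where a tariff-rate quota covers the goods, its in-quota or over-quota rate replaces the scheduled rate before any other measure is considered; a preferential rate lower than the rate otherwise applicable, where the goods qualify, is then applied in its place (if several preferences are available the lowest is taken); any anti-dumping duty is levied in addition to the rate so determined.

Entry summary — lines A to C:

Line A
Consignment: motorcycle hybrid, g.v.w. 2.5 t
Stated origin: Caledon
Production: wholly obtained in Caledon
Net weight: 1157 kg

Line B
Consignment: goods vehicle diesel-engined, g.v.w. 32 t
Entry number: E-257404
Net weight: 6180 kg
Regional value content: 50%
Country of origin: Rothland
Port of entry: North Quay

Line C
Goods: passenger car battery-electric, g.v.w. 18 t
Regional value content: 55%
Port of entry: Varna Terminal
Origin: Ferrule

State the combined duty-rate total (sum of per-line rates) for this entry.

61%

Line A: motorcycle → 15.03; hybrid → 15.03.03; g.v.w. 2.5 t → 15.03.03.02. Scheduled 18%. Caledon agreement on 15.01.02.01: 15.03.03.02 not covered. → 18%.
Line B: goods vehicle → 15.02; diesel-engined → 15.02.02; g.v.w. 32 t → 15.02.02.02. Scheduled 36%. Rothland agreement on 15.03.01: 15.02.02.02 not covered. → 36%.
Line C: passenger car → 15.01; battery-electric → 15.01.02; g.v.w. 18 t → 15.01.02.01. Scheduled 7%. Ferrule agreement on 15.01: RVC < 60%. → 7%.
Sum: 18% + 36% + 7% = 61%.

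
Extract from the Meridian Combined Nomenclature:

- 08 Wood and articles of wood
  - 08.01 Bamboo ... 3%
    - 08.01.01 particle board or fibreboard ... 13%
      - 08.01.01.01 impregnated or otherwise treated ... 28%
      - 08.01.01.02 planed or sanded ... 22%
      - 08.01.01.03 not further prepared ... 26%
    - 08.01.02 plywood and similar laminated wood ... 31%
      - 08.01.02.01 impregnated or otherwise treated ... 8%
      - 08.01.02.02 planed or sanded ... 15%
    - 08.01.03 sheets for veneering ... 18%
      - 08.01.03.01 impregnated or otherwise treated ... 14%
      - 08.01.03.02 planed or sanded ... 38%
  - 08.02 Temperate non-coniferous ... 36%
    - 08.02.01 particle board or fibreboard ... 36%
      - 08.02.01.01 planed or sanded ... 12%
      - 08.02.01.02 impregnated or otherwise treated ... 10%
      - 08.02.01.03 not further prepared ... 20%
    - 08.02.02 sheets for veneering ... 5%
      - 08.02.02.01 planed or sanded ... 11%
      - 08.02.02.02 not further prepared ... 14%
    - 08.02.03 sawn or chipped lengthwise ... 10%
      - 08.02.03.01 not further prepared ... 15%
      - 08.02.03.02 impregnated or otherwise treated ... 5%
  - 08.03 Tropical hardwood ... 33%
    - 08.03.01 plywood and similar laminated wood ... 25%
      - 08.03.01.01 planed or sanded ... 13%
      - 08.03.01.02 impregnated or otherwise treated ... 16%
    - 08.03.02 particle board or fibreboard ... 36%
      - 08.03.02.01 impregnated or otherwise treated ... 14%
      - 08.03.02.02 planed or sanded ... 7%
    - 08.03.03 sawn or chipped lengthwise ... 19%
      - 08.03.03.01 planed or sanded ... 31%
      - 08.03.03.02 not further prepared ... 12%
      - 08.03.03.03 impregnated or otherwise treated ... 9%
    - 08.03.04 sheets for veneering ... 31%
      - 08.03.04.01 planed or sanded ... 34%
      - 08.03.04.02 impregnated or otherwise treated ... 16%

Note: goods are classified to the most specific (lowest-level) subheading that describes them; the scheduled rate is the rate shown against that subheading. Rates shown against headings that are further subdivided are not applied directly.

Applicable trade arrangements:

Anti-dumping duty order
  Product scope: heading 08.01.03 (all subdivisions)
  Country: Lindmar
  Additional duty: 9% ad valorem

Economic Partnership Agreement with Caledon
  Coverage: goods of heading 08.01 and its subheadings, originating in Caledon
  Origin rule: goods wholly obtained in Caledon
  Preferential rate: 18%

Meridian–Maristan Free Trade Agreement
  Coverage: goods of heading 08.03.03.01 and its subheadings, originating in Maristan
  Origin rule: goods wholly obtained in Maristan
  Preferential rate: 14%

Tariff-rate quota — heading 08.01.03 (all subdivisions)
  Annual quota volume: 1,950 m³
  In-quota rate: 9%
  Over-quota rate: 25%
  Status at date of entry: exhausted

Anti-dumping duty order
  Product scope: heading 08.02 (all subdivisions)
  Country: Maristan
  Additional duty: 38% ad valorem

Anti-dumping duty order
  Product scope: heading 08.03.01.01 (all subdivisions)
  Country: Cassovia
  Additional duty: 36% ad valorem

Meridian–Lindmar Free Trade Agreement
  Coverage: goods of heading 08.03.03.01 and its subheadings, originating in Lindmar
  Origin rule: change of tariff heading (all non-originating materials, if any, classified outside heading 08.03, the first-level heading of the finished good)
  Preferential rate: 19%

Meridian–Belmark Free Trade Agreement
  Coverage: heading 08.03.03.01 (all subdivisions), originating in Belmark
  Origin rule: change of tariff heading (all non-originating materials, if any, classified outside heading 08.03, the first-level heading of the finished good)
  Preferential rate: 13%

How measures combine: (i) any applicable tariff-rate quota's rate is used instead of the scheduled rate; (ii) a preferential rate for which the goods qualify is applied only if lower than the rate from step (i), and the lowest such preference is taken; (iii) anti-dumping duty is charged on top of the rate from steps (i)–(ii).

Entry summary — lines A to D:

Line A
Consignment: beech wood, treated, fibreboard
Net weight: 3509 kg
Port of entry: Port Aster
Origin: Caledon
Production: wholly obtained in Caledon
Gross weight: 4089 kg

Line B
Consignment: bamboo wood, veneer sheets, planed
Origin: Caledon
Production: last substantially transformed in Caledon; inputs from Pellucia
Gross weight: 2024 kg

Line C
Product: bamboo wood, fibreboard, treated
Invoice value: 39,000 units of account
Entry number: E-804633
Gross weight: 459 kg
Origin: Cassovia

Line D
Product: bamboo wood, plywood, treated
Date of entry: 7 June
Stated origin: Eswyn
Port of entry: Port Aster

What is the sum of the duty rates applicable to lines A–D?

71%

Line A: beech → 08.02; fibreboard → 08.02.01; treated → 08.02.01.02. Scheduled 10%. Caledon agreement on 08.01: 08.02.01.02 not covered. → 10%.
Line B: bamboo → 08.01; veneer sheets → 08.01.03; planed → 08.01.03.02. Scheduled 38%. quota on 08.01.03 exhausted → over-quota 25%; Caledon agreement on 08.01: not wholly obtained. → 25%.
Line C: bamboo → 08.01; fibreboard → 08.01.01; treated → 08.01.01.01. Scheduled 28%. No special measure applies. → 28%.
Line D: bamboo → 08.01; plywood → 08.01.02; treated → 08.01.02.01. Scheduled 8%. No special measure applies. → 8%.
Sum: 10% + 25% + 28% + 8% = 71%.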